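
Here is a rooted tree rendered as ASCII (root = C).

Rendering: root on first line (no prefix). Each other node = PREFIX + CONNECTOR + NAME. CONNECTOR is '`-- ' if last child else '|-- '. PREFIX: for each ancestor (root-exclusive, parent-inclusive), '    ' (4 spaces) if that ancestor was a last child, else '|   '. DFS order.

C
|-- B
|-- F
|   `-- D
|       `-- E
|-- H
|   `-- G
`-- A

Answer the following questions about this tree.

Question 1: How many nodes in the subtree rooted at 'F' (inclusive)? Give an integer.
Answer: 3

Derivation:
Subtree rooted at F contains: D, E, F
Count = 3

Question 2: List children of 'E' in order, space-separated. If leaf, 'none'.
Answer: none

Derivation:
Node E's children (from adjacency): (leaf)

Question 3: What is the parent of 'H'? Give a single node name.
Answer: C

Derivation:
Scan adjacency: H appears as child of C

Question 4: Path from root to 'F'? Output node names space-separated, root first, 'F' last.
Walk down from root: C -> F

Answer: C F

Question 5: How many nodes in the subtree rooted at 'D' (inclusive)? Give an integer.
Subtree rooted at D contains: D, E
Count = 2

Answer: 2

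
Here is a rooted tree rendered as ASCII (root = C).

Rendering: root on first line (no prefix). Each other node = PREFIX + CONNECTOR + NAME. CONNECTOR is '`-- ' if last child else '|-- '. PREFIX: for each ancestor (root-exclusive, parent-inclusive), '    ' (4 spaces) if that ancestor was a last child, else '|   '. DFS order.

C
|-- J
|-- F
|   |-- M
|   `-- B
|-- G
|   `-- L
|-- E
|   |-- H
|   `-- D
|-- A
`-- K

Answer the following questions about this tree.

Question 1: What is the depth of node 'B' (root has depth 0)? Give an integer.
Path from root to B: C -> F -> B
Depth = number of edges = 2

Answer: 2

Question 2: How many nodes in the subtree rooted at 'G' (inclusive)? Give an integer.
Answer: 2

Derivation:
Subtree rooted at G contains: G, L
Count = 2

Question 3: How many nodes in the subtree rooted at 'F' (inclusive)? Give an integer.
Answer: 3

Derivation:
Subtree rooted at F contains: B, F, M
Count = 3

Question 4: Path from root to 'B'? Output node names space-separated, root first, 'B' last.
Answer: C F B

Derivation:
Walk down from root: C -> F -> B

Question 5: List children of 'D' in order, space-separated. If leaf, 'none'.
Answer: none

Derivation:
Node D's children (from adjacency): (leaf)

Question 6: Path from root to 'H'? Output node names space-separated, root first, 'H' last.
Walk down from root: C -> E -> H

Answer: C E H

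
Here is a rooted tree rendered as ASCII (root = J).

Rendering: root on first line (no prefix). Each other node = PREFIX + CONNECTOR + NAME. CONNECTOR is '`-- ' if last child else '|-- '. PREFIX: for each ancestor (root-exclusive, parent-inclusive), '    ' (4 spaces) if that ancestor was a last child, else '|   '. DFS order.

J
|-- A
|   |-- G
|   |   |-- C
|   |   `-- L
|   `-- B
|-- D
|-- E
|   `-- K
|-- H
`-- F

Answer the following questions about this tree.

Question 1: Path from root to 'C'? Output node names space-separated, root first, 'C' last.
Answer: J A G C

Derivation:
Walk down from root: J -> A -> G -> C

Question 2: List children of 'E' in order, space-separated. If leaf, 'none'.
Node E's children (from adjacency): K

Answer: K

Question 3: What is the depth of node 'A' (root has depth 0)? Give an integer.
Answer: 1

Derivation:
Path from root to A: J -> A
Depth = number of edges = 1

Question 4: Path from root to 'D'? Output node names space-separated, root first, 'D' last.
Answer: J D

Derivation:
Walk down from root: J -> D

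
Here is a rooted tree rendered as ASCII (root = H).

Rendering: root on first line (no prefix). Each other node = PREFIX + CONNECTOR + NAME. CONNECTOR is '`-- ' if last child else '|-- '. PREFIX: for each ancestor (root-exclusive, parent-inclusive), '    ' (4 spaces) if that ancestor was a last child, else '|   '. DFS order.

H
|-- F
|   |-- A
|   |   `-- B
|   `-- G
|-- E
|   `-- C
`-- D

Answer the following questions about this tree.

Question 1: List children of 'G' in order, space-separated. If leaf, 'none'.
Node G's children (from adjacency): (leaf)

Answer: none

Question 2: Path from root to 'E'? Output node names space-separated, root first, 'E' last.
Walk down from root: H -> E

Answer: H E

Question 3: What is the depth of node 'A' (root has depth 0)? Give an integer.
Path from root to A: H -> F -> A
Depth = number of edges = 2

Answer: 2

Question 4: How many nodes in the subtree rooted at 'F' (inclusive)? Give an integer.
Subtree rooted at F contains: A, B, F, G
Count = 4

Answer: 4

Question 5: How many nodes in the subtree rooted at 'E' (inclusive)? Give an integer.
Subtree rooted at E contains: C, E
Count = 2

Answer: 2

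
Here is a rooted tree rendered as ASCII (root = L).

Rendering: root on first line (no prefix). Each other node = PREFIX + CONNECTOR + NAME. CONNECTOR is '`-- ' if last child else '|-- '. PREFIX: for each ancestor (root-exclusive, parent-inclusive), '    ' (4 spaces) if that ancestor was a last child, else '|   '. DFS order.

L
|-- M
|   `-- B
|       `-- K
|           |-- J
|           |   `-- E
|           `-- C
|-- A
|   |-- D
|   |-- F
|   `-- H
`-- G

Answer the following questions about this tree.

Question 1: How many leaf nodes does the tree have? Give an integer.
Leaves (nodes with no children): C, D, E, F, G, H

Answer: 6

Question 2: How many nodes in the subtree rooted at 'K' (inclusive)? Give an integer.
Answer: 4

Derivation:
Subtree rooted at K contains: C, E, J, K
Count = 4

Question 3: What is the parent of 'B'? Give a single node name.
Answer: M

Derivation:
Scan adjacency: B appears as child of M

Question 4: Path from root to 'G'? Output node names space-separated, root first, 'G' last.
Answer: L G

Derivation:
Walk down from root: L -> G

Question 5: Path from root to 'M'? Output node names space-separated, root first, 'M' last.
Walk down from root: L -> M

Answer: L M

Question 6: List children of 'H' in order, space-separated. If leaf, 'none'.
Node H's children (from adjacency): (leaf)

Answer: none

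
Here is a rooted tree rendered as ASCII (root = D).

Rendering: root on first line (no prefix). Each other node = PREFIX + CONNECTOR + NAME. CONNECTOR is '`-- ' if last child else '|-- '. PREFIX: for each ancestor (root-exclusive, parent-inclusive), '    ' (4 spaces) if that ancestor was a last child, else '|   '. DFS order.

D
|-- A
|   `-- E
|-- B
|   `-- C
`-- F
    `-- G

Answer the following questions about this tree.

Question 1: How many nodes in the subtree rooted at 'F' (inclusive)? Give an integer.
Answer: 2

Derivation:
Subtree rooted at F contains: F, G
Count = 2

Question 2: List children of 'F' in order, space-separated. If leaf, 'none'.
Node F's children (from adjacency): G

Answer: G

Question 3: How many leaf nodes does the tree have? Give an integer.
Answer: 3

Derivation:
Leaves (nodes with no children): C, E, G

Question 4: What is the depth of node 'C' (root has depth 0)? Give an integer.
Path from root to C: D -> B -> C
Depth = number of edges = 2

Answer: 2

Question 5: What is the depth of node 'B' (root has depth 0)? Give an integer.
Answer: 1

Derivation:
Path from root to B: D -> B
Depth = number of edges = 1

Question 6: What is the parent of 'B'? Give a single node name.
Answer: D

Derivation:
Scan adjacency: B appears as child of D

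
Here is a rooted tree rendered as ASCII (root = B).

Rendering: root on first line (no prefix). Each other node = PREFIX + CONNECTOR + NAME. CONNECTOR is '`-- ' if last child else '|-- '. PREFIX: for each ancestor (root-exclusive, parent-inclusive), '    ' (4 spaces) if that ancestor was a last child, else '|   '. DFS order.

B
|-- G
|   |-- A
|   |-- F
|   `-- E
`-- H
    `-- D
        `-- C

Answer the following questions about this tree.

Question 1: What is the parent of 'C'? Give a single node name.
Answer: D

Derivation:
Scan adjacency: C appears as child of D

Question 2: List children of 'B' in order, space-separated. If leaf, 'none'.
Answer: G H

Derivation:
Node B's children (from adjacency): G, H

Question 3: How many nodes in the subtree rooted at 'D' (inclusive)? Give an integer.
Answer: 2

Derivation:
Subtree rooted at D contains: C, D
Count = 2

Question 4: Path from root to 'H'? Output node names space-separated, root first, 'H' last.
Walk down from root: B -> H

Answer: B H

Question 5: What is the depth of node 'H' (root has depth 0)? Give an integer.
Answer: 1

Derivation:
Path from root to H: B -> H
Depth = number of edges = 1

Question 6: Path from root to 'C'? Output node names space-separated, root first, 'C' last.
Walk down from root: B -> H -> D -> C

Answer: B H D C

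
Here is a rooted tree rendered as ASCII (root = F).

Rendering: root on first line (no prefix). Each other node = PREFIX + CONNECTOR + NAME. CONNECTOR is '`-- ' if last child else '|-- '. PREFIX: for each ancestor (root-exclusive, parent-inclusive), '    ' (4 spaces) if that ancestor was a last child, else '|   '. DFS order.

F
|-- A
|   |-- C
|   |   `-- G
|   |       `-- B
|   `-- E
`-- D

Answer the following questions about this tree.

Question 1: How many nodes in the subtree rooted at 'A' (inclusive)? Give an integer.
Answer: 5

Derivation:
Subtree rooted at A contains: A, B, C, E, G
Count = 5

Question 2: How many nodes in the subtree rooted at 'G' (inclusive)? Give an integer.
Subtree rooted at G contains: B, G
Count = 2

Answer: 2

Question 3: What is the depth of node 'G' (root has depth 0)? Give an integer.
Answer: 3

Derivation:
Path from root to G: F -> A -> C -> G
Depth = number of edges = 3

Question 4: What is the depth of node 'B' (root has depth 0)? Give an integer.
Answer: 4

Derivation:
Path from root to B: F -> A -> C -> G -> B
Depth = number of edges = 4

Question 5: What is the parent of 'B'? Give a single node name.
Answer: G

Derivation:
Scan adjacency: B appears as child of G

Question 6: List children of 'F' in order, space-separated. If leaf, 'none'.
Answer: A D

Derivation:
Node F's children (from adjacency): A, D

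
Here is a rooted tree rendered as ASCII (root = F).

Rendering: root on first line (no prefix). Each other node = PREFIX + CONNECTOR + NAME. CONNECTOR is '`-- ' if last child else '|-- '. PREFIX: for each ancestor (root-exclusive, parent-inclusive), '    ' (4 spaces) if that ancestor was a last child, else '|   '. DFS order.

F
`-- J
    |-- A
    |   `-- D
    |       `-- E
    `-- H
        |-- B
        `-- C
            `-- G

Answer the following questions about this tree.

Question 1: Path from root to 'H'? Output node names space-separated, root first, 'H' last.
Walk down from root: F -> J -> H

Answer: F J H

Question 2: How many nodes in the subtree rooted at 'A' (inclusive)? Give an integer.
Subtree rooted at A contains: A, D, E
Count = 3

Answer: 3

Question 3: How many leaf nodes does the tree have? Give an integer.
Leaves (nodes with no children): B, E, G

Answer: 3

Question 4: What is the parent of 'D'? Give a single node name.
Answer: A

Derivation:
Scan adjacency: D appears as child of A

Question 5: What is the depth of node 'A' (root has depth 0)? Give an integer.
Path from root to A: F -> J -> A
Depth = number of edges = 2

Answer: 2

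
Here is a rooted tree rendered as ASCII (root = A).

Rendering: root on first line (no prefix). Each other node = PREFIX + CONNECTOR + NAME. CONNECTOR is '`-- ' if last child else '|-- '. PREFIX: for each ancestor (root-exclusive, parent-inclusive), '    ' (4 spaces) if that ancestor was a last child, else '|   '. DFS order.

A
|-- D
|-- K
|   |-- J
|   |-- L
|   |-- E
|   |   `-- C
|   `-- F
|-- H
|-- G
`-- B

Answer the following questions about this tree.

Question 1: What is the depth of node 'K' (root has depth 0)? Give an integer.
Path from root to K: A -> K
Depth = number of edges = 1

Answer: 1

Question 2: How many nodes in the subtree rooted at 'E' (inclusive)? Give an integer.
Subtree rooted at E contains: C, E
Count = 2

Answer: 2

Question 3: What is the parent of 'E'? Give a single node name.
Answer: K

Derivation:
Scan adjacency: E appears as child of K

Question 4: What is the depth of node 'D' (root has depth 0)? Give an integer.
Answer: 1

Derivation:
Path from root to D: A -> D
Depth = number of edges = 1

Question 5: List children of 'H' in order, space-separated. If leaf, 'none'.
Node H's children (from adjacency): (leaf)

Answer: none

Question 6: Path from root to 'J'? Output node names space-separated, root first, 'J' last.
Answer: A K J

Derivation:
Walk down from root: A -> K -> J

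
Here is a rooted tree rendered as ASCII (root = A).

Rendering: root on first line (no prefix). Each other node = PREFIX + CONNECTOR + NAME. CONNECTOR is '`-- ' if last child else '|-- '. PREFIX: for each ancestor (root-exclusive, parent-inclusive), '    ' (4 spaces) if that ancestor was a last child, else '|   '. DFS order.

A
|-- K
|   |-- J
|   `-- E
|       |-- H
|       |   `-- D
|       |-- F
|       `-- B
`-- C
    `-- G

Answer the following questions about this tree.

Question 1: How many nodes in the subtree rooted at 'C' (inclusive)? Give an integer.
Answer: 2

Derivation:
Subtree rooted at C contains: C, G
Count = 2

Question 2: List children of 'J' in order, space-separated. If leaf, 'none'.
Node J's children (from adjacency): (leaf)

Answer: none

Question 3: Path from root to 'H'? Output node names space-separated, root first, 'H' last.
Walk down from root: A -> K -> E -> H

Answer: A K E H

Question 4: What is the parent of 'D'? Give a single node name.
Answer: H

Derivation:
Scan adjacency: D appears as child of H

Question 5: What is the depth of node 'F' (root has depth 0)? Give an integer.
Path from root to F: A -> K -> E -> F
Depth = number of edges = 3

Answer: 3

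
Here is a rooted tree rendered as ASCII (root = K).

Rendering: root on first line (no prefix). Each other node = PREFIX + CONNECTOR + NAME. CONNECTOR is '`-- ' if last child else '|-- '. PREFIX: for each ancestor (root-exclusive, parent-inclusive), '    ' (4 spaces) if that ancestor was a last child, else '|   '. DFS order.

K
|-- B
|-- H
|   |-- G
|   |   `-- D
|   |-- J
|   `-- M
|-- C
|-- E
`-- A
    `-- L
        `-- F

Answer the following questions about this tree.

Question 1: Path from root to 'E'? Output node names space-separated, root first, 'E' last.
Answer: K E

Derivation:
Walk down from root: K -> E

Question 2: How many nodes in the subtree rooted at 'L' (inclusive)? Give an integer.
Answer: 2

Derivation:
Subtree rooted at L contains: F, L
Count = 2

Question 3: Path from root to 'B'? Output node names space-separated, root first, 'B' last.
Walk down from root: K -> B

Answer: K B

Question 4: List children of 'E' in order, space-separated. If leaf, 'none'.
Node E's children (from adjacency): (leaf)

Answer: none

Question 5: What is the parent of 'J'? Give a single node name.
Scan adjacency: J appears as child of H

Answer: H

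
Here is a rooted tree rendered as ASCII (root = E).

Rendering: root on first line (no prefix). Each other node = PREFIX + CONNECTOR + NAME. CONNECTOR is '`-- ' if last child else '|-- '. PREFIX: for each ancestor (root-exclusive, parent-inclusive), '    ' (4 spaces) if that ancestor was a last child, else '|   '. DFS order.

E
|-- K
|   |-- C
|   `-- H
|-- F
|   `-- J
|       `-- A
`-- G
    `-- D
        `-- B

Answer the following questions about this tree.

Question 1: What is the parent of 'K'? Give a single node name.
Answer: E

Derivation:
Scan adjacency: K appears as child of E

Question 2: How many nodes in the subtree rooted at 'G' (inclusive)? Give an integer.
Answer: 3

Derivation:
Subtree rooted at G contains: B, D, G
Count = 3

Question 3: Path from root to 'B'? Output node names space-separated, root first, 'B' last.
Answer: E G D B

Derivation:
Walk down from root: E -> G -> D -> B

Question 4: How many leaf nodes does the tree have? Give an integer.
Answer: 4

Derivation:
Leaves (nodes with no children): A, B, C, H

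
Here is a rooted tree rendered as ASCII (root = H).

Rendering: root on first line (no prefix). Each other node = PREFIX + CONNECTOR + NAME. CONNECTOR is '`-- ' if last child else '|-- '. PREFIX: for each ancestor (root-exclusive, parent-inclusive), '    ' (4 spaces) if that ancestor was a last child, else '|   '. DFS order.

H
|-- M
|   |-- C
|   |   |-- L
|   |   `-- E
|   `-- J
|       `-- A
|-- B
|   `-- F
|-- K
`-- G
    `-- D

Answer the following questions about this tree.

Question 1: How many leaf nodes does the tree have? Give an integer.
Leaves (nodes with no children): A, D, E, F, K, L

Answer: 6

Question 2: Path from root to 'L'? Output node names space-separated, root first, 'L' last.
Walk down from root: H -> M -> C -> L

Answer: H M C L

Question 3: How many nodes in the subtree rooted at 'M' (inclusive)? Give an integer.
Answer: 6

Derivation:
Subtree rooted at M contains: A, C, E, J, L, M
Count = 6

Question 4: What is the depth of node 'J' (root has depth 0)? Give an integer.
Answer: 2

Derivation:
Path from root to J: H -> M -> J
Depth = number of edges = 2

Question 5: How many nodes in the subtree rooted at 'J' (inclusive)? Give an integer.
Subtree rooted at J contains: A, J
Count = 2

Answer: 2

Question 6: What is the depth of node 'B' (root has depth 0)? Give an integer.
Answer: 1

Derivation:
Path from root to B: H -> B
Depth = number of edges = 1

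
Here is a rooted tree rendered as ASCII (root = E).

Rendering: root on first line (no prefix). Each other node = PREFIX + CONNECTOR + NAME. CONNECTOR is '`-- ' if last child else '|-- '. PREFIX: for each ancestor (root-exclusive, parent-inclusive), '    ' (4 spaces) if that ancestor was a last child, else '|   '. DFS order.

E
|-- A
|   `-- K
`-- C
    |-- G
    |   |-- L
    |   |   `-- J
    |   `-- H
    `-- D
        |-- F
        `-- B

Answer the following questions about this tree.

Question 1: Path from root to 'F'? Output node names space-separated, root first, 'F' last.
Answer: E C D F

Derivation:
Walk down from root: E -> C -> D -> F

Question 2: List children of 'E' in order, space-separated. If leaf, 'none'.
Answer: A C

Derivation:
Node E's children (from adjacency): A, C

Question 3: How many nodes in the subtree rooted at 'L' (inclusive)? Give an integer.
Answer: 2

Derivation:
Subtree rooted at L contains: J, L
Count = 2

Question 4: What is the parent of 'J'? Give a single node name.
Answer: L

Derivation:
Scan adjacency: J appears as child of L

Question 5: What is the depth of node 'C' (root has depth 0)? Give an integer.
Path from root to C: E -> C
Depth = number of edges = 1

Answer: 1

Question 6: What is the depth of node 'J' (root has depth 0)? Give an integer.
Answer: 4

Derivation:
Path from root to J: E -> C -> G -> L -> J
Depth = number of edges = 4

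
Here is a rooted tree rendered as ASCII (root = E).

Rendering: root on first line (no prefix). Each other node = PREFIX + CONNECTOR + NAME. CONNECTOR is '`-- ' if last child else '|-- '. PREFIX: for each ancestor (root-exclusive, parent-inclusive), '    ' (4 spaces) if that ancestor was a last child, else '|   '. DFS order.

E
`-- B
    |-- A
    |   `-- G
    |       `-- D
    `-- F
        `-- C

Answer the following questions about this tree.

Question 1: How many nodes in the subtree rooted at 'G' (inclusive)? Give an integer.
Answer: 2

Derivation:
Subtree rooted at G contains: D, G
Count = 2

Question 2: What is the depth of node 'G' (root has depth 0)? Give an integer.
Path from root to G: E -> B -> A -> G
Depth = number of edges = 3

Answer: 3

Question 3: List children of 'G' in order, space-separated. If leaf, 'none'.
Node G's children (from adjacency): D

Answer: D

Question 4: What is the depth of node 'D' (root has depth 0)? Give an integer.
Answer: 4

Derivation:
Path from root to D: E -> B -> A -> G -> D
Depth = number of edges = 4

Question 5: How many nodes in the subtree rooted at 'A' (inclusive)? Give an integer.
Answer: 3

Derivation:
Subtree rooted at A contains: A, D, G
Count = 3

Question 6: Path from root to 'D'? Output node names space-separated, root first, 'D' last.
Answer: E B A G D

Derivation:
Walk down from root: E -> B -> A -> G -> D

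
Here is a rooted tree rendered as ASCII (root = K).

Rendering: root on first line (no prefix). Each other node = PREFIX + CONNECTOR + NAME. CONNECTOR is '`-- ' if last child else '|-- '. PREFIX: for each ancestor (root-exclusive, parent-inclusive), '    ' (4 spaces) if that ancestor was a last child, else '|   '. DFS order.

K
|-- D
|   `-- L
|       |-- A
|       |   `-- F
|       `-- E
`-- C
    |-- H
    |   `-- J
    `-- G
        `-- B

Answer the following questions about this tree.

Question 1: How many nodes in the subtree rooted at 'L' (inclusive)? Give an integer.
Answer: 4

Derivation:
Subtree rooted at L contains: A, E, F, L
Count = 4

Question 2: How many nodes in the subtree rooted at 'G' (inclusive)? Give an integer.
Subtree rooted at G contains: B, G
Count = 2

Answer: 2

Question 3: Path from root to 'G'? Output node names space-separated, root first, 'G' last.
Walk down from root: K -> C -> G

Answer: K C G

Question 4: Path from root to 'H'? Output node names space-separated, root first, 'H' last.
Answer: K C H

Derivation:
Walk down from root: K -> C -> H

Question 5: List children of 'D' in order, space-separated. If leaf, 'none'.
Answer: L

Derivation:
Node D's children (from adjacency): L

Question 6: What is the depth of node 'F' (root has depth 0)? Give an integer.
Answer: 4

Derivation:
Path from root to F: K -> D -> L -> A -> F
Depth = number of edges = 4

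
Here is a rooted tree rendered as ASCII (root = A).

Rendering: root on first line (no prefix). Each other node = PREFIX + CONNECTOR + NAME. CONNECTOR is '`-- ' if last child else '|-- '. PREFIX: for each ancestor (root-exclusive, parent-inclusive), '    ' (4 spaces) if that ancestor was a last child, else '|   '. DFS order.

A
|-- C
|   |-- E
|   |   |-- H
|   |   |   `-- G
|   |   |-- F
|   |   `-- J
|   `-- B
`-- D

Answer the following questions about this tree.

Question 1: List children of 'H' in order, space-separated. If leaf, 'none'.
Answer: G

Derivation:
Node H's children (from adjacency): G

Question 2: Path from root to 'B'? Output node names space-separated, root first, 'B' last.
Answer: A C B

Derivation:
Walk down from root: A -> C -> B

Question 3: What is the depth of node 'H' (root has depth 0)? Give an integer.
Answer: 3

Derivation:
Path from root to H: A -> C -> E -> H
Depth = number of edges = 3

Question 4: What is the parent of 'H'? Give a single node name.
Answer: E

Derivation:
Scan adjacency: H appears as child of E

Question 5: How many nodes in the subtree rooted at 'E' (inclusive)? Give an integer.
Subtree rooted at E contains: E, F, G, H, J
Count = 5

Answer: 5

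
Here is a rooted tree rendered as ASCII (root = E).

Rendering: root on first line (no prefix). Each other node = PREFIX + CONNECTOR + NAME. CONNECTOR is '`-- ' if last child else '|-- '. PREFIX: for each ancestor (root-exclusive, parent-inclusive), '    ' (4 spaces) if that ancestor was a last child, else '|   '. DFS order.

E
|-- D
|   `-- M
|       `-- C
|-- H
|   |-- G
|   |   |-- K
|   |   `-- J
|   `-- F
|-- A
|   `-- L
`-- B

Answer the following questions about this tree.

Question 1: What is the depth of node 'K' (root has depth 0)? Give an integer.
Path from root to K: E -> H -> G -> K
Depth = number of edges = 3

Answer: 3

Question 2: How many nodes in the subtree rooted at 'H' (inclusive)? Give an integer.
Answer: 5

Derivation:
Subtree rooted at H contains: F, G, H, J, K
Count = 5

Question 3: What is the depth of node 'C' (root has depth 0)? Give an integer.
Path from root to C: E -> D -> M -> C
Depth = number of edges = 3

Answer: 3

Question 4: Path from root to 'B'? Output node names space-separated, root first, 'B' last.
Walk down from root: E -> B

Answer: E B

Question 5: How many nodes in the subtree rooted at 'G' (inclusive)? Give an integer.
Answer: 3

Derivation:
Subtree rooted at G contains: G, J, K
Count = 3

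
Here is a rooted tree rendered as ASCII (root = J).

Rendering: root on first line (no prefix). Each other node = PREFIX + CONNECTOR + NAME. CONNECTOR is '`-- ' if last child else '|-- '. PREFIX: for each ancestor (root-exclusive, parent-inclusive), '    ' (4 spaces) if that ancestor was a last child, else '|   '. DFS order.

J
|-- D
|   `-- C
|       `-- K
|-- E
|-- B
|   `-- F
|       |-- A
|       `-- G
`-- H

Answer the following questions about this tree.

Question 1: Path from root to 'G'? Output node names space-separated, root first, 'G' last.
Walk down from root: J -> B -> F -> G

Answer: J B F G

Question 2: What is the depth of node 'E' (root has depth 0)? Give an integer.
Path from root to E: J -> E
Depth = number of edges = 1

Answer: 1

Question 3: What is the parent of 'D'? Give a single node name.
Answer: J

Derivation:
Scan adjacency: D appears as child of J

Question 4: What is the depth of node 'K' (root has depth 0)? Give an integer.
Answer: 3

Derivation:
Path from root to K: J -> D -> C -> K
Depth = number of edges = 3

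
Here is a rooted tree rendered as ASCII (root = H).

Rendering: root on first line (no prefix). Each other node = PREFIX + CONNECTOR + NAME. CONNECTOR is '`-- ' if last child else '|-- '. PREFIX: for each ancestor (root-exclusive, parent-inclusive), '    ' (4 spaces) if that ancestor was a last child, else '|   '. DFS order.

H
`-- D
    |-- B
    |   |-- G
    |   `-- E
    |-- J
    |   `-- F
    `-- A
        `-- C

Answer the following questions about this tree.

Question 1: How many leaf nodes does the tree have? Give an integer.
Answer: 4

Derivation:
Leaves (nodes with no children): C, E, F, G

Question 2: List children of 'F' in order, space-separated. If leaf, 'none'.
Node F's children (from adjacency): (leaf)

Answer: none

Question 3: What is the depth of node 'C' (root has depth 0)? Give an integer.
Path from root to C: H -> D -> A -> C
Depth = number of edges = 3

Answer: 3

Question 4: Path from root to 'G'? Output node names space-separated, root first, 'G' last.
Walk down from root: H -> D -> B -> G

Answer: H D B G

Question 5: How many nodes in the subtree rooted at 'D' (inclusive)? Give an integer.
Subtree rooted at D contains: A, B, C, D, E, F, G, J
Count = 8

Answer: 8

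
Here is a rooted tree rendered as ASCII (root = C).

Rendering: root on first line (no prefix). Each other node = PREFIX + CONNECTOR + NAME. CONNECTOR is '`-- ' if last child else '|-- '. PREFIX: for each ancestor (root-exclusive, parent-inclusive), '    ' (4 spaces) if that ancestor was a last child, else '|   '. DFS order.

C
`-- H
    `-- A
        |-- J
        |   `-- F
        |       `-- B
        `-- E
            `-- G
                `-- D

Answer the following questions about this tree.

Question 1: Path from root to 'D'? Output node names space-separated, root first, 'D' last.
Answer: C H A E G D

Derivation:
Walk down from root: C -> H -> A -> E -> G -> D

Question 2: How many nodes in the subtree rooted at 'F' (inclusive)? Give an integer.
Answer: 2

Derivation:
Subtree rooted at F contains: B, F
Count = 2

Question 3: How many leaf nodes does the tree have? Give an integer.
Answer: 2

Derivation:
Leaves (nodes with no children): B, D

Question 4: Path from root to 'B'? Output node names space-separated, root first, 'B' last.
Answer: C H A J F B

Derivation:
Walk down from root: C -> H -> A -> J -> F -> B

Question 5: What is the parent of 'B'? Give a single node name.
Scan adjacency: B appears as child of F

Answer: F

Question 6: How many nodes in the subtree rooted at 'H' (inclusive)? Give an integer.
Subtree rooted at H contains: A, B, D, E, F, G, H, J
Count = 8

Answer: 8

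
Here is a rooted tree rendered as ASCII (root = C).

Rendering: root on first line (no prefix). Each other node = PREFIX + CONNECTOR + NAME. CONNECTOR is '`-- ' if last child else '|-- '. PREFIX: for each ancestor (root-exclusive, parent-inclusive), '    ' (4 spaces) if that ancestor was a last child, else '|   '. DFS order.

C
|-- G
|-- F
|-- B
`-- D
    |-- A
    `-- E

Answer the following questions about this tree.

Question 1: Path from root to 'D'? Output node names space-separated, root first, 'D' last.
Answer: C D

Derivation:
Walk down from root: C -> D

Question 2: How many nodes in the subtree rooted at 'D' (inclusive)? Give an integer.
Answer: 3

Derivation:
Subtree rooted at D contains: A, D, E
Count = 3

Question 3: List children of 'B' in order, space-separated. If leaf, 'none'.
Answer: none

Derivation:
Node B's children (from adjacency): (leaf)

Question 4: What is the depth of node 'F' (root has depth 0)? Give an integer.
Path from root to F: C -> F
Depth = number of edges = 1

Answer: 1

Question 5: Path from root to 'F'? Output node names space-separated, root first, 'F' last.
Answer: C F

Derivation:
Walk down from root: C -> F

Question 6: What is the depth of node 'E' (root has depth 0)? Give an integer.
Path from root to E: C -> D -> E
Depth = number of edges = 2

Answer: 2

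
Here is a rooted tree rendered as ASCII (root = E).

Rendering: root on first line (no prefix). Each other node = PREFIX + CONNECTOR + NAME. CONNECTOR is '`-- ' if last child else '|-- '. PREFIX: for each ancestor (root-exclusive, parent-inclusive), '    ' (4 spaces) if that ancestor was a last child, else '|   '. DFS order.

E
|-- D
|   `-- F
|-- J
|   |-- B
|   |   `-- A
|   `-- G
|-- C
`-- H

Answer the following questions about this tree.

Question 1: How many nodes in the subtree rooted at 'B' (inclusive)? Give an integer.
Answer: 2

Derivation:
Subtree rooted at B contains: A, B
Count = 2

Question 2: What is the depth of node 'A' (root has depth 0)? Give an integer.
Answer: 3

Derivation:
Path from root to A: E -> J -> B -> A
Depth = number of edges = 3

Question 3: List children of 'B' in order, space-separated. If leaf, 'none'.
Answer: A

Derivation:
Node B's children (from adjacency): A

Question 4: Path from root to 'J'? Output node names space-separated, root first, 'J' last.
Walk down from root: E -> J

Answer: E J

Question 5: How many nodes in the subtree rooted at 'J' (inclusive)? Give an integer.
Answer: 4

Derivation:
Subtree rooted at J contains: A, B, G, J
Count = 4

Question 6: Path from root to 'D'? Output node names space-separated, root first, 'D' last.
Walk down from root: E -> D

Answer: E D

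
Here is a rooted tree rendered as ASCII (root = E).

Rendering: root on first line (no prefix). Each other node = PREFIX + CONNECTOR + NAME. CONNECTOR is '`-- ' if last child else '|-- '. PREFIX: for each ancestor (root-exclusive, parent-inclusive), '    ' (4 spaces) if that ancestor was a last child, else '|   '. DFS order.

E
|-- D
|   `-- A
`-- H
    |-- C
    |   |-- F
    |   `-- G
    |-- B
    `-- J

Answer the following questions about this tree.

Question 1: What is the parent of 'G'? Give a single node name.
Scan adjacency: G appears as child of C

Answer: C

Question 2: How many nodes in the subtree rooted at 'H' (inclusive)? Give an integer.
Subtree rooted at H contains: B, C, F, G, H, J
Count = 6

Answer: 6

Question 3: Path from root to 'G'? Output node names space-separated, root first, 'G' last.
Answer: E H C G

Derivation:
Walk down from root: E -> H -> C -> G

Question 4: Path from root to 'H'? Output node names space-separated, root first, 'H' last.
Walk down from root: E -> H

Answer: E H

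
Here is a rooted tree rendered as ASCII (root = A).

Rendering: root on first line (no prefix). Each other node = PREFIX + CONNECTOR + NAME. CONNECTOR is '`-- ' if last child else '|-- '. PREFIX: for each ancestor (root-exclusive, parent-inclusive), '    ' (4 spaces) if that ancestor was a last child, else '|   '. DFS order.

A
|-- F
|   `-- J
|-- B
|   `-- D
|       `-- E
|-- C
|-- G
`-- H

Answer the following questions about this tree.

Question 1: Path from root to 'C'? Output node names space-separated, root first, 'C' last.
Walk down from root: A -> C

Answer: A C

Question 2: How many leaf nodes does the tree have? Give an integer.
Answer: 5

Derivation:
Leaves (nodes with no children): C, E, G, H, J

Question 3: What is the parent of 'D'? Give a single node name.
Answer: B

Derivation:
Scan adjacency: D appears as child of B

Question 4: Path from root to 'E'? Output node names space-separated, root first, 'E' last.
Answer: A B D E

Derivation:
Walk down from root: A -> B -> D -> E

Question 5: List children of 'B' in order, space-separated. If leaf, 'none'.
Answer: D

Derivation:
Node B's children (from adjacency): D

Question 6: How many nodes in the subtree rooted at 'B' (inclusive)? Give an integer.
Answer: 3

Derivation:
Subtree rooted at B contains: B, D, E
Count = 3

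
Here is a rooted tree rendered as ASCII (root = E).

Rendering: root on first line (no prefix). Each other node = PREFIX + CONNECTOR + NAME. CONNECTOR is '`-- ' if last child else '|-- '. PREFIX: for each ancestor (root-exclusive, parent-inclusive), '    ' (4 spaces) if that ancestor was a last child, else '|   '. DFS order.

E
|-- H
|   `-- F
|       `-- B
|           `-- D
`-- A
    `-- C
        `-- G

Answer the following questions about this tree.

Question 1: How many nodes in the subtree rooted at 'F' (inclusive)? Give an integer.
Subtree rooted at F contains: B, D, F
Count = 3

Answer: 3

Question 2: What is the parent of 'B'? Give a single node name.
Answer: F

Derivation:
Scan adjacency: B appears as child of F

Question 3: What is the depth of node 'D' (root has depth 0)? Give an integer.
Answer: 4

Derivation:
Path from root to D: E -> H -> F -> B -> D
Depth = number of edges = 4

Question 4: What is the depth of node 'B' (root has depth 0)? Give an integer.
Path from root to B: E -> H -> F -> B
Depth = number of edges = 3

Answer: 3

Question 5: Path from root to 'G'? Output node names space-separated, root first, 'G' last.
Answer: E A C G

Derivation:
Walk down from root: E -> A -> C -> G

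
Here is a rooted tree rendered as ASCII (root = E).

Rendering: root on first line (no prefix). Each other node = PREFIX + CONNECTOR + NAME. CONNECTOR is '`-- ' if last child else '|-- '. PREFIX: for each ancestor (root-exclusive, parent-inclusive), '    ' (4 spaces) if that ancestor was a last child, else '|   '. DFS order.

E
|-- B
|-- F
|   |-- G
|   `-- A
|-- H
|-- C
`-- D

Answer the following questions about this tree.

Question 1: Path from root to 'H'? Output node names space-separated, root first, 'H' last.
Walk down from root: E -> H

Answer: E H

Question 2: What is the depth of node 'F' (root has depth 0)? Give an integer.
Path from root to F: E -> F
Depth = number of edges = 1

Answer: 1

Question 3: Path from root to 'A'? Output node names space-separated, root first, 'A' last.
Answer: E F A

Derivation:
Walk down from root: E -> F -> A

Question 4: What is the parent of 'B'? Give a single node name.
Answer: E

Derivation:
Scan adjacency: B appears as child of E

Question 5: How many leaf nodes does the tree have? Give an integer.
Leaves (nodes with no children): A, B, C, D, G, H

Answer: 6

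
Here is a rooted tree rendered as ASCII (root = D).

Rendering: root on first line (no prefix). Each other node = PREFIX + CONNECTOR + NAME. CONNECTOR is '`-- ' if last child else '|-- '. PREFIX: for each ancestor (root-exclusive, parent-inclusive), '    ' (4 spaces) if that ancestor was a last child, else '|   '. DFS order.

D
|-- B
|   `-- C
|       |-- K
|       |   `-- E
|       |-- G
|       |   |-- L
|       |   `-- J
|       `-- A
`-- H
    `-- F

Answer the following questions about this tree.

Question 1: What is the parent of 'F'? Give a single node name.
Scan adjacency: F appears as child of H

Answer: H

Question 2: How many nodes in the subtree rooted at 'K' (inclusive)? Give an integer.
Subtree rooted at K contains: E, K
Count = 2

Answer: 2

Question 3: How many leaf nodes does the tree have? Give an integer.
Leaves (nodes with no children): A, E, F, J, L

Answer: 5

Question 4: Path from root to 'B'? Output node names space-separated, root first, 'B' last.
Walk down from root: D -> B

Answer: D B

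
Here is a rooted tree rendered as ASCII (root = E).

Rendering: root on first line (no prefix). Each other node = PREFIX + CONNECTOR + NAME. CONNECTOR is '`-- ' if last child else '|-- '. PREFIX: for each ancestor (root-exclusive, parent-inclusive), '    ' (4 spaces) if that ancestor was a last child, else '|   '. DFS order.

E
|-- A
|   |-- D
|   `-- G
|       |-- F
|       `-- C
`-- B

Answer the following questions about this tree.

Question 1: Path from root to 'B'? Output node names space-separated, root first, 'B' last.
Walk down from root: E -> B

Answer: E B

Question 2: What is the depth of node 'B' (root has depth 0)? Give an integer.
Path from root to B: E -> B
Depth = number of edges = 1

Answer: 1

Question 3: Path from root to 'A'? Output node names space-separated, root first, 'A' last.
Walk down from root: E -> A

Answer: E A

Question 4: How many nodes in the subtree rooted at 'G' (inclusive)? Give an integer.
Answer: 3

Derivation:
Subtree rooted at G contains: C, F, G
Count = 3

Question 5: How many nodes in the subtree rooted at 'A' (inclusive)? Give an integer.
Subtree rooted at A contains: A, C, D, F, G
Count = 5

Answer: 5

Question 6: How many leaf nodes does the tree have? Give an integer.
Leaves (nodes with no children): B, C, D, F

Answer: 4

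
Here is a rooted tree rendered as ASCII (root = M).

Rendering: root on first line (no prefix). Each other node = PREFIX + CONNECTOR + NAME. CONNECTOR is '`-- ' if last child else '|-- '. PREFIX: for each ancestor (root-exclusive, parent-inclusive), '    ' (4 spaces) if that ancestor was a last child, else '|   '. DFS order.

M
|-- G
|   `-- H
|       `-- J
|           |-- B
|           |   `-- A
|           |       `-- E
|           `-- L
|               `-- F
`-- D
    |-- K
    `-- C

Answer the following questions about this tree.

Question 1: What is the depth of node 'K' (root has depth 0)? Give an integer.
Path from root to K: M -> D -> K
Depth = number of edges = 2

Answer: 2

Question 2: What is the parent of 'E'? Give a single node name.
Answer: A

Derivation:
Scan adjacency: E appears as child of A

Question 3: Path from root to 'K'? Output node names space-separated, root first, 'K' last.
Answer: M D K

Derivation:
Walk down from root: M -> D -> K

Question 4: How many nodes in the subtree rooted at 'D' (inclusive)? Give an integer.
Subtree rooted at D contains: C, D, K
Count = 3

Answer: 3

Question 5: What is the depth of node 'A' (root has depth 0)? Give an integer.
Answer: 5

Derivation:
Path from root to A: M -> G -> H -> J -> B -> A
Depth = number of edges = 5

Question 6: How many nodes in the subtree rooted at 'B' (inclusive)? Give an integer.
Subtree rooted at B contains: A, B, E
Count = 3

Answer: 3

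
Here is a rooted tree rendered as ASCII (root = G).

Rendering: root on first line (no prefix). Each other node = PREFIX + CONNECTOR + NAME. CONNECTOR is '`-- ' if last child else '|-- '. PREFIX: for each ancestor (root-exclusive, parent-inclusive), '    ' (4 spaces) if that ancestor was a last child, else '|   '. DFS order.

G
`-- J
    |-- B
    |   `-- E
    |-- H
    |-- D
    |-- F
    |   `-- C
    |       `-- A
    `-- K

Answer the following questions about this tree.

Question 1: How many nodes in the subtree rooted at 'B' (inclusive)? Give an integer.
Answer: 2

Derivation:
Subtree rooted at B contains: B, E
Count = 2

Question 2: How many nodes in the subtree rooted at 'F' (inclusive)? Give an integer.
Answer: 3

Derivation:
Subtree rooted at F contains: A, C, F
Count = 3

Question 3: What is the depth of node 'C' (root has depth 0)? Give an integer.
Path from root to C: G -> J -> F -> C
Depth = number of edges = 3

Answer: 3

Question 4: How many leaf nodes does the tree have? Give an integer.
Answer: 5

Derivation:
Leaves (nodes with no children): A, D, E, H, K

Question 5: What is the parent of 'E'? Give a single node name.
Scan adjacency: E appears as child of B

Answer: B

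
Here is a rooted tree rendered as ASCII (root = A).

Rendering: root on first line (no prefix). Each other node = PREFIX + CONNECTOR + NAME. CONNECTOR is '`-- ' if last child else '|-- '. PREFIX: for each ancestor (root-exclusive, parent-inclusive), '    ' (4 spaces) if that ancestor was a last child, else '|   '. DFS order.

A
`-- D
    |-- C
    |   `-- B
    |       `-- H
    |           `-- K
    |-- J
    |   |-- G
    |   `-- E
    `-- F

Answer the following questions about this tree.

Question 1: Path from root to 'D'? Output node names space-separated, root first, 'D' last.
Walk down from root: A -> D

Answer: A D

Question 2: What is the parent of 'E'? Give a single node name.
Scan adjacency: E appears as child of J

Answer: J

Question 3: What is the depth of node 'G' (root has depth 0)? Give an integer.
Path from root to G: A -> D -> J -> G
Depth = number of edges = 3

Answer: 3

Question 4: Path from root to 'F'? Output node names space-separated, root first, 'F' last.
Answer: A D F

Derivation:
Walk down from root: A -> D -> F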